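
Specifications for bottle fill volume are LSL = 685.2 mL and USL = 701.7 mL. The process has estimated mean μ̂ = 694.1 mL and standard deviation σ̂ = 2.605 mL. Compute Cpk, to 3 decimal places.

0.972

Cpu = (USL − μ̂) / (3σ̂) = (701.7 − 694.1) / (3 × 2.605) = 0.9725; Cpl = (μ̂ − LSL) / (3σ̂) = (694.1 − 685.2) / (3 × 2.605) = 1.1388; Cpk = min(Cpu, Cpl) = 0.9725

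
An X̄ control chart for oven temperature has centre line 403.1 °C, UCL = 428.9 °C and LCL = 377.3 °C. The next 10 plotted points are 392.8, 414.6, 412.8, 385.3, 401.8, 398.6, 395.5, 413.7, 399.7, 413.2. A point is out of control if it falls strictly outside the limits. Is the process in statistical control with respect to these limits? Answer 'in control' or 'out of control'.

All 10 points lie within [377.3, 428.9].

in control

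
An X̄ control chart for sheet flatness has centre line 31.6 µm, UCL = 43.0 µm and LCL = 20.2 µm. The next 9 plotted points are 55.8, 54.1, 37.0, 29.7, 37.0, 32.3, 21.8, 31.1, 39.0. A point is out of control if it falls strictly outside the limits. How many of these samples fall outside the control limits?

Compare each point to [20.2, 43.0]: sample 1 = 55.8 > UCL; sample 2 = 54.1 > UCL.

2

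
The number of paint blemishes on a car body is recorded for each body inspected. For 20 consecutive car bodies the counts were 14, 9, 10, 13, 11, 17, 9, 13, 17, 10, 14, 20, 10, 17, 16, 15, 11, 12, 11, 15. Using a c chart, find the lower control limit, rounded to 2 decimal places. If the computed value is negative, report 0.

c̄ = (14 + 9 + 10 + 13 + 11 + 17 + 9 + 13 + 17 + 10 + 14 + 20 + 10 + 17 + 16 + 15 + 11 + 12 + 11 + 15) / 20 = 264 / 20 = 13.2000
LCL = c̄ − 3√c̄ = 13.2000 − 3 × 3.6332 = 2.3005

2.30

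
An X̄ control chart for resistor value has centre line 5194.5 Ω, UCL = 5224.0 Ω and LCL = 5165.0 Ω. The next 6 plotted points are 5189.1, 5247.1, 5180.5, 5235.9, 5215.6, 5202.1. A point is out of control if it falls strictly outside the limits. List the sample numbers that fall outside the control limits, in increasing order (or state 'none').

2, 4

Compare each point to [5165.0, 5224.0]: sample 2 = 5247.1 > UCL; sample 4 = 5235.9 > UCL.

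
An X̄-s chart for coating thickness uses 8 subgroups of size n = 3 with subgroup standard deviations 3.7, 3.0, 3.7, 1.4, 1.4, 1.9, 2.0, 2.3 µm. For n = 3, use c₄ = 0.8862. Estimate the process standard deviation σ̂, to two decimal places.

s̄ = (3.7 + 3.0 + 3.7 + 1.4 + 1.4 + 1.9 + 2.0 + 2.3) / 8 = 2.4250
σ̂ = s̄ / c₄ = 2.4250 / 0.8862 = 2.7364

2.74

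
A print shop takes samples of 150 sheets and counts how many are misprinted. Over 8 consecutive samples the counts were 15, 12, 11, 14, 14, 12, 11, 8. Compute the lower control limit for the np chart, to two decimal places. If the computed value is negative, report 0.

p̄ = Σdᵢ / (k·n) = 97 / (8 × 150) = 0.08083
LCL = np̄ − 3·√(np̄(1−p̄)) = 12.1250 − 3 × 3.3384 = 2.1098

2.11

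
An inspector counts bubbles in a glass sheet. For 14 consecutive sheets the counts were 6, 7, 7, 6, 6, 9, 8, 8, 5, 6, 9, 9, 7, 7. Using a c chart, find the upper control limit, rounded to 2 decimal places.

15.16

c̄ = (6 + 7 + 7 + 6 + 6 + 9 + 8 + 8 + 5 + 6 + 9 + 9 + 7 + 7) / 14 = 100 / 14 = 7.1429
UCL = c̄ + 3√c̄ = 7.1429 + 3 × √7.1429 = 7.1429 + 3 × 2.6726 = 15.1607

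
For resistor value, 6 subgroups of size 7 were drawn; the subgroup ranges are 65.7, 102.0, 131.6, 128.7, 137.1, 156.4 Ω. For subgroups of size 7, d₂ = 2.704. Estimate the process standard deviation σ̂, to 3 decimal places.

44.471

R̄ = (65.7 + 102.0 + 131.6 + 128.7 + 137.1 + 156.4) / 6 = 120.2500
σ̂ = R̄ / d₂ = 120.2500 / 2.704 = 44.4712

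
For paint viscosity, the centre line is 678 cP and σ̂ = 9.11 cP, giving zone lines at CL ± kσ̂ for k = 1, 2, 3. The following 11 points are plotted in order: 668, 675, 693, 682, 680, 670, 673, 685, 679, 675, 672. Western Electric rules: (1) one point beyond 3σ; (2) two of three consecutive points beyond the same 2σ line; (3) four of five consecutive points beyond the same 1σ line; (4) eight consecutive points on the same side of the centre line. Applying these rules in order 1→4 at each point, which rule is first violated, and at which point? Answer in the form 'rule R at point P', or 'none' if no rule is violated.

none

Zone of each point (C = within 1σ̂, B = 1σ̂–2σ̂, A = 2σ̂–3σ̂, * = beyond 3σ̂; sign = side of CL): 1:-B, 2:-C, 3:+B, 4:+C, 5:+C, 6:-C, 7:-C, 8:+C, 9:+C, 10:-C, 11:-C
No rule fires across all 11 points.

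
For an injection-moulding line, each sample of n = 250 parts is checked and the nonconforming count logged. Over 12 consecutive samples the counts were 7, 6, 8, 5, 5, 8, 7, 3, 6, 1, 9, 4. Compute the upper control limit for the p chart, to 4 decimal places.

0.0514

p̄ = Σdᵢ / (k·n) = 69 / (12 × 250) = 0.02300
UCL = p̄ + 3·√(p̄(1−p̄)/n) = 0.02300 + 3 × √(0.02300×0.97700/250) = 0.02300 + 3 × 0.00948 = 0.05144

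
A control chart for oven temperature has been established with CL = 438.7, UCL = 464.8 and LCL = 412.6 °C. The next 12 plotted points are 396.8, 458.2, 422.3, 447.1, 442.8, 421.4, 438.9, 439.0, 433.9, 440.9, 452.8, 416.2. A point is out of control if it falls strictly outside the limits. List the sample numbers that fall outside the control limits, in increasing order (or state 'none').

Compare each point to [412.6, 464.8]: sample 1 = 396.8 < LCL.

1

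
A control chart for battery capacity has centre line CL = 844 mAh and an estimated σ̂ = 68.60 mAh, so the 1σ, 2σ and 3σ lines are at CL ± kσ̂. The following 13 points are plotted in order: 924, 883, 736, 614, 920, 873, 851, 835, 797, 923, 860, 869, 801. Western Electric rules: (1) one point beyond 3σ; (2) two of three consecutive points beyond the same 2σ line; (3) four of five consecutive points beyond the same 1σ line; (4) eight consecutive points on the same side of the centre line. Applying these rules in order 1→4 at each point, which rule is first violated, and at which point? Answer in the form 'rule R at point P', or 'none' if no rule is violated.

rule 1 at point 4

Zone of each point (C = within 1σ̂, B = 1σ̂–2σ̂, A = 2σ̂–3σ̂, * = beyond 3σ̂; sign = side of CL): 1:+B, 2:+C, 3:-B, 4:-*, 5:+B, 6:+C, 7:+C, 8:-C, 9:-C, 10:+B, 11:+C, 12:+C, 13:-C
Rule 1 (one point beyond the 3σ limits) is satisfied at point 4.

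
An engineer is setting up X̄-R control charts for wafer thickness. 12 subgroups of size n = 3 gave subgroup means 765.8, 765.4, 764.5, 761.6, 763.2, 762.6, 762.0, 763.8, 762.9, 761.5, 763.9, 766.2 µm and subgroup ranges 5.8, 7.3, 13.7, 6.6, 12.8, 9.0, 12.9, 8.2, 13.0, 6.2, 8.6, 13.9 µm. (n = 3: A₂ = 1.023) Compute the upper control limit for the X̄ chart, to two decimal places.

773.68

X̄̄ = (765.8 + 765.4 + 764.5 + 761.6 + 763.2 + 762.6 + 762.0 + 763.8 + 762.9 + 761.5 + 763.9 + 766.2) / 12 = 9163.4000 / 12 = 763.6167
R̄ = (5.8 + 7.3 + 13.7 + 6.6 + 12.8 + 9.0 + 12.9 + 8.2 + 13.0 + 6.2 + 8.6 + 13.9) / 12 = 118.0000 / 12 = 9.8333
UCL = X̄̄ + A₂·R̄ = 763.6167 + 1.023 × 9.8333 = 773.6762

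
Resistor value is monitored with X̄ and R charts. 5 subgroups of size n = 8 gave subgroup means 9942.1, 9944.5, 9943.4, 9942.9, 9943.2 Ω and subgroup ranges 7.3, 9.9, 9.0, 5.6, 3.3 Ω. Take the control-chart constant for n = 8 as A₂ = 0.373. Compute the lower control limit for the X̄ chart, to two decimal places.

9940.60

X̄̄ = (9942.1 + 9944.5 + 9943.4 + 9942.9 + 9943.2) / 5 = 49716.1000 / 5 = 9943.2200
R̄ = (7.3 + 9.9 + 9.0 + 5.6 + 3.3) / 5 = 35.1000 / 5 = 7.0200
LCL = X̄̄ − A₂·R̄ = 9943.2200 − 0.373 × 7.0200 = 9940.6015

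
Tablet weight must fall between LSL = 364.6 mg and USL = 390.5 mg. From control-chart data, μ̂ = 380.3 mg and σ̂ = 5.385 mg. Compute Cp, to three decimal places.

Cp = (USL − LSL) / (6σ̂) = (390.5 − 364.6) / (6 × 5.385) = 25.9000 / 32.3100 = 0.8016

0.802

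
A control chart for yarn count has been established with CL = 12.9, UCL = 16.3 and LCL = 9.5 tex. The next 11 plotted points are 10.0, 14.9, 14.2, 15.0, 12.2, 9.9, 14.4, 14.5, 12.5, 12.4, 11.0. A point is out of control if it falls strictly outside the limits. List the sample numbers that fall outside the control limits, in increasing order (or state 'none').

none

All 11 points lie within [9.5, 16.3].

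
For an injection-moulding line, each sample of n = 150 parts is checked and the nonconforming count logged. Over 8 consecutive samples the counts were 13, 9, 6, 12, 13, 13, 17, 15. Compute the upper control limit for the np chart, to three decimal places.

p̄ = Σdᵢ / (k·n) = 98 / (8 × 150) = 0.08167
UCL = np̄ + 3·√(np̄(1−p̄)) = 12.2500 + 3 × √(12.2500×0.91833) = 12.2500 + 3 × 3.3540 = 22.3121

22.312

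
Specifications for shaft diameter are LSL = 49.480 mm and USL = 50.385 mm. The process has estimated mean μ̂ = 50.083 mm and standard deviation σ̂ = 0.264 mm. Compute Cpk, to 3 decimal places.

0.381

Cpu = (USL − μ̂) / (3σ̂) = (50.385 − 50.083) / (3 × 0.264) = 0.3813; Cpl = (μ̂ − LSL) / (3σ̂) = (50.083 − 49.480) / (3 × 0.264) = 0.7614; Cpk = min(Cpu, Cpl) = 0.3813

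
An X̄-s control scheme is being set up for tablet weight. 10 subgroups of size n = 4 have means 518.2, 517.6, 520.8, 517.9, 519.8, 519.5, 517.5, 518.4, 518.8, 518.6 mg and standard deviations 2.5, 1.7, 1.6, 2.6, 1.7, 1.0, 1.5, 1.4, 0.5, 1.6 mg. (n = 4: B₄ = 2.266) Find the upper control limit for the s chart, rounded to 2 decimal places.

s̄ = (2.5 + 1.7 + 1.6 + 2.6 + 1.7 + 1.0 + 1.5 + 1.4 + 0.5 + 1.6) / 10 = 1.6100
UCL_s = B₄·s̄ = 2.266 × 1.6100 = 3.6483

3.65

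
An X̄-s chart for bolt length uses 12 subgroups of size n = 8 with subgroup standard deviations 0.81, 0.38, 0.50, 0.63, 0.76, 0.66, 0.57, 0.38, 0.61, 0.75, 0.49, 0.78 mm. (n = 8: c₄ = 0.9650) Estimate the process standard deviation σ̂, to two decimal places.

s̄ = (0.81 + 0.38 + 0.50 + 0.63 + 0.76 + 0.66 + 0.57 + 0.38 + 0.61 + 0.75 + 0.49 + 0.78) / 12 = 0.6100
σ̂ = s̄ / c₄ = 0.6100 / 0.9650 = 0.6321

0.63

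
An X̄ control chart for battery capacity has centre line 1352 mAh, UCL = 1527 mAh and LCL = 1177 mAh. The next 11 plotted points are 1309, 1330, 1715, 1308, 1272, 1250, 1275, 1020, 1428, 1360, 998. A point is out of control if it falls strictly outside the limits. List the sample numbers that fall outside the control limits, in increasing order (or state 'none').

Compare each point to [1177, 1527]: sample 3 = 1715 > UCL; sample 8 = 1020 < LCL; sample 11 = 998 < LCL.

3, 8, 11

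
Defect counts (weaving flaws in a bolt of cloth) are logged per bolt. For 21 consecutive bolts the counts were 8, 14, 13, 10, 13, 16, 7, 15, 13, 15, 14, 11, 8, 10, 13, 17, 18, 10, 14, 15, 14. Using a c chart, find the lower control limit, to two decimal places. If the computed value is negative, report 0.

c̄ = (8 + 14 + 13 + 10 + 13 + 16 + 7 + 15 + 13 + 15 + 14 + 11 + 8 + 10 + 13 + 17 + 18 + 10 + 14 + 15 + 14) / 21 = 268 / 21 = 12.7619
LCL = c̄ − 3√c̄ = 12.7619 − 3 × 3.5724 = 2.0448

2.04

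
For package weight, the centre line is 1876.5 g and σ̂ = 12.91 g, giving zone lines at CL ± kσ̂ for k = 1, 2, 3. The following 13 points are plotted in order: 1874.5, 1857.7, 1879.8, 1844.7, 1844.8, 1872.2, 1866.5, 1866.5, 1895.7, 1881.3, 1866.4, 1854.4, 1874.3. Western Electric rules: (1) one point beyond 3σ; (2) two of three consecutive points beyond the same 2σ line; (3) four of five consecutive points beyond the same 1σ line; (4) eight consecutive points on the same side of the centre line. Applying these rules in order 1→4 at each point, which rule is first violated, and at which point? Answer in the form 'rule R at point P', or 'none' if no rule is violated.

rule 2 at point 5

Zone of each point (C = within 1σ̂, B = 1σ̂–2σ̂, A = 2σ̂–3σ̂, * = beyond 3σ̂; sign = side of CL): 1:-C, 2:-B, 3:+C, 4:-A, 5:-A, 6:-C, 7:-C, 8:-C, 9:+B, 10:+C, 11:-C, 12:-B, 13:-C
Rule 2 (two of three consecutive points beyond the same 2σ limit) is satisfied at point 5.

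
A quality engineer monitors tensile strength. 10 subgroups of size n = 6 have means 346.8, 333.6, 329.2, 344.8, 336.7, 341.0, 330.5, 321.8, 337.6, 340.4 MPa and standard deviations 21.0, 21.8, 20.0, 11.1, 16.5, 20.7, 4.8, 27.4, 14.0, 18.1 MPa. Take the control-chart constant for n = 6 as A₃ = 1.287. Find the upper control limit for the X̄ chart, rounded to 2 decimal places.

X̄̄ = (346.8 + 333.6 + 329.2 + 344.8 + 336.7 + 341.0 + 330.5 + 321.8 + 337.6 + 340.4) / 10 = 336.2400
s̄ = (21.0 + 21.8 + 20.0 + 11.1 + 16.5 + 20.7 + 4.8 + 27.4 + 14.0 + 18.1) / 10 = 17.5400
UCL = X̄̄ + A₃·s̄ = 336.2400 + 1.287 × 17.5400 = 358.8140

358.81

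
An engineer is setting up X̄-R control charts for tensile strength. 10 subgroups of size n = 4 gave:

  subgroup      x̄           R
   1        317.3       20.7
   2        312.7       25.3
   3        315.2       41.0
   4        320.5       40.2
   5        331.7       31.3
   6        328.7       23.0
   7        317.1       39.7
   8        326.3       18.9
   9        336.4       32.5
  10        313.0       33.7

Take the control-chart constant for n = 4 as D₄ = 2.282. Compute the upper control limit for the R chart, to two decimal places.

69.90

R̄ = (20.7 + 25.3 + 41.0 + 40.2 + 31.3 + 23.0 + 39.7 + 18.9 + 32.5 + 33.7) / 10 = 306.3000 / 10 = 30.6300
UCL_R = D₄·R̄ = 2.282 × 30.6300 = 69.8977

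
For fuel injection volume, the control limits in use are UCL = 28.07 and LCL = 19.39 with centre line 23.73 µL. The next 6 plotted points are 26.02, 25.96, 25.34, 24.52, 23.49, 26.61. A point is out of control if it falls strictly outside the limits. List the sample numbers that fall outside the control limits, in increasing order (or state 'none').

none

All 6 points lie within [19.39, 28.07].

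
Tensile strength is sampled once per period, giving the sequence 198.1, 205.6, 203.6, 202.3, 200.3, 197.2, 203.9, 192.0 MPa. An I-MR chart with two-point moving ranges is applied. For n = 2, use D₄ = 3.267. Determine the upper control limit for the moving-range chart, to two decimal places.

16.10

Moving ranges: 7.5, 2.0, 1.3, 2.0, 3.1, 6.7, 11.9; M̄R̄ = 34.5000 / 7 = 4.9286
UCL_MR = D₄·M̄R̄ = 3.267 × 4.9286 = 16.1016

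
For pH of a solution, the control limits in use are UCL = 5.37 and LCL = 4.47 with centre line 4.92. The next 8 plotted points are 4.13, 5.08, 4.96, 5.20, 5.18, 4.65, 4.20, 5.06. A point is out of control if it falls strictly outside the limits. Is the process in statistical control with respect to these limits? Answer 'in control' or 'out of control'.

Compare each point to [4.47, 5.37]: sample 1 = 4.13 < LCL; sample 7 = 4.20 < LCL.

out of control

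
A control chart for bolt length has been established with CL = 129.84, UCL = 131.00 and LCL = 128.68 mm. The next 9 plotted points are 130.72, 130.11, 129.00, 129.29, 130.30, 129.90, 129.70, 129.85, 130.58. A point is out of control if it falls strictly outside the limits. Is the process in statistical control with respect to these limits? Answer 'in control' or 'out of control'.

in control

All 9 points lie within [128.68, 131.00].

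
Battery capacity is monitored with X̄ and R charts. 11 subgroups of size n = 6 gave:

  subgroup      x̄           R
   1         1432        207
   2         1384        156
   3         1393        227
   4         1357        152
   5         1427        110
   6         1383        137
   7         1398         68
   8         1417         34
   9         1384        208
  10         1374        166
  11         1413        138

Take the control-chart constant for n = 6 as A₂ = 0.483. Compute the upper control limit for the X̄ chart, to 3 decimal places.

1466.932

X̄̄ = (1432 + 1384 + 1393 + 1357 + 1427 + 1383 + 1398 + 1417 + 1384 + 1374 + 1413) / 11 = 15362.0000 / 11 = 1396.5455
R̄ = (207 + 156 + 227 + 152 + 110 + 137 + 68 + 34 + 208 + 166 + 138) / 11 = 1603.0000 / 11 = 145.7273
UCL = X̄̄ + A₂·R̄ = 1396.5455 + 0.483 × 145.7273 = 1466.9317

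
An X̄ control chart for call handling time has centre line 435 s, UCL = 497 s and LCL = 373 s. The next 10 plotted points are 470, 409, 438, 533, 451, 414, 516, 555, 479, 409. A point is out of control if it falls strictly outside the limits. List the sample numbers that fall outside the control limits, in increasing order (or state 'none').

Compare each point to [373, 497]: sample 4 = 533 > UCL; sample 7 = 516 > UCL; sample 8 = 555 > UCL.

4, 7, 8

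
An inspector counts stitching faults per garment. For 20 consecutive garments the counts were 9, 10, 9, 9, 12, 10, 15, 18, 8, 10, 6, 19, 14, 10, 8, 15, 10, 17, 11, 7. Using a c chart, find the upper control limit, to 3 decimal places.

c̄ = (9 + 10 + 9 + 9 + 12 + 10 + 15 + 18 + 8 + 10 + 6 + 19 + 14 + 10 + 8 + 15 + 10 + 17 + 11 + 7) / 20 = 227 / 20 = 11.3500
UCL = c̄ + 3√c̄ = 11.3500 + 3 × √11.3500 = 11.3500 + 3 × 3.3690 = 21.4569

21.457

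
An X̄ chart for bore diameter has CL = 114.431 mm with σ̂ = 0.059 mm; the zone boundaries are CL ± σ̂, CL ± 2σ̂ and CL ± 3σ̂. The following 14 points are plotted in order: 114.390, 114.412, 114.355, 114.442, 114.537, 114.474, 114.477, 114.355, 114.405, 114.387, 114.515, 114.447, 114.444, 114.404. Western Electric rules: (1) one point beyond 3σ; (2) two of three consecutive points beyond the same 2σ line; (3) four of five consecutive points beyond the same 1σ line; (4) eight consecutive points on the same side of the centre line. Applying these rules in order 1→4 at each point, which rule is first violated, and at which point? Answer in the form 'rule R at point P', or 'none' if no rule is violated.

none

Zone of each point (C = within 1σ̂, B = 1σ̂–2σ̂, A = 2σ̂–3σ̂, * = beyond 3σ̂; sign = side of CL): 1:-C, 2:-C, 3:-B, 4:+C, 5:+B, 6:+C, 7:+C, 8:-B, 9:-C, 10:-C, 11:+B, 12:+C, 13:+C, 14:-C
No rule fires across all 14 points.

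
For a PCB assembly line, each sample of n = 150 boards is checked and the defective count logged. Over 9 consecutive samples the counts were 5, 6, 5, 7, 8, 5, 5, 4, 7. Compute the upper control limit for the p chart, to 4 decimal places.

p̄ = Σdᵢ / (k·n) = 52 / (9 × 150) = 0.03852
UCL = p̄ + 3·√(p̄(1−p̄)/n) = 0.03852 + 3 × √(0.03852×0.96148/150) = 0.03852 + 3 × 0.01571 = 0.08566

0.0857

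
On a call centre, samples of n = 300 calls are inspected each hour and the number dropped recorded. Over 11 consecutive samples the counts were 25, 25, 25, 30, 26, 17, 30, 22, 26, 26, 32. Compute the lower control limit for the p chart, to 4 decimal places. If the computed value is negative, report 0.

0.0375

p̄ = Σdᵢ / (k·n) = 284 / (11 × 300) = 0.08606
LCL = p̄ − 3·√(p̄(1−p̄)/n) = 0.08606 − 3 × 0.01619 = 0.03748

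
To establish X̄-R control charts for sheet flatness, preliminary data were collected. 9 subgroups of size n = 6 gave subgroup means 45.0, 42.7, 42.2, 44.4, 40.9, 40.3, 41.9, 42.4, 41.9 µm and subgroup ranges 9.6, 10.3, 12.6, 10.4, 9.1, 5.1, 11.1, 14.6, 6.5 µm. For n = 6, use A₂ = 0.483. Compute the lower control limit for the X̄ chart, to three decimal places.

X̄̄ = (45.0 + 42.7 + 42.2 + 44.4 + 40.9 + 40.3 + 41.9 + 42.4 + 41.9) / 9 = 381.7000 / 9 = 42.4111
R̄ = (9.6 + 10.3 + 12.6 + 10.4 + 9.1 + 5.1 + 11.1 + 14.6 + 6.5) / 9 = 89.3000 / 9 = 9.9222
LCL = X̄̄ − A₂·R̄ = 42.4111 − 0.483 × 9.9222 = 37.6187

37.619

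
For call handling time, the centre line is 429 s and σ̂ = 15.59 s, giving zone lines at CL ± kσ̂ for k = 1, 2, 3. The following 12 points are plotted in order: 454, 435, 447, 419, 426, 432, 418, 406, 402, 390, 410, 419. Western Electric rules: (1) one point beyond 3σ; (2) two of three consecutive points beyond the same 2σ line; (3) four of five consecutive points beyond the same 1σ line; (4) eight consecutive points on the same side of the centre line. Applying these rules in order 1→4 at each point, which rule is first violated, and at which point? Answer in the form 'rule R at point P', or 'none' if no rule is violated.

Zone of each point (C = within 1σ̂, B = 1σ̂–2σ̂, A = 2σ̂–3σ̂, * = beyond 3σ̂; sign = side of CL): 1:+B, 2:+C, 3:+B, 4:-C, 5:-C, 6:+C, 7:-C, 8:-B, 9:-B, 10:-A, 11:-B, 12:-C
Rule 3 (four of five consecutive points beyond the same 1σ limit) is satisfied at point 11.

rule 3 at point 11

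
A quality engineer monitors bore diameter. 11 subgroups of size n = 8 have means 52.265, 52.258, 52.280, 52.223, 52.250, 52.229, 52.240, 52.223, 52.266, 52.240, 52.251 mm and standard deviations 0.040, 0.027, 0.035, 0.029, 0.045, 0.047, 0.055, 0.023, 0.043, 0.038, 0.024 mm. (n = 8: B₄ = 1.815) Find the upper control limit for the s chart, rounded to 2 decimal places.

s̄ = (0.040 + 0.027 + 0.035 + 0.029 + 0.045 + 0.047 + 0.055 + 0.023 + 0.043 + 0.038 + 0.024) / 11 = 0.0369
UCL_s = B₄·s̄ = 1.815 × 0.0369 = 0.0670

0.07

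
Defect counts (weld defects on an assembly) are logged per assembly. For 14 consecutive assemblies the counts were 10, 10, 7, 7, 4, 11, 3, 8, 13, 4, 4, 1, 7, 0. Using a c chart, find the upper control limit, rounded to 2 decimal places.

c̄ = (10 + 10 + 7 + 7 + 4 + 11 + 3 + 8 + 13 + 4 + 4 + 1 + 7 + 0) / 14 = 89 / 14 = 6.3571
UCL = c̄ + 3√c̄ = 6.3571 + 3 × √6.3571 = 6.3571 + 3 × 2.5213 = 13.9212

13.92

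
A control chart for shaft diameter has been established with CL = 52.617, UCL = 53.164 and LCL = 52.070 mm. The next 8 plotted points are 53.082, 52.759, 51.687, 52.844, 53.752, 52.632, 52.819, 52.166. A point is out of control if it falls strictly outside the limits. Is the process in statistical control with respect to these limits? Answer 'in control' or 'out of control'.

out of control

Compare each point to [52.070, 53.164]: sample 3 = 51.687 < LCL; sample 5 = 53.752 > UCL.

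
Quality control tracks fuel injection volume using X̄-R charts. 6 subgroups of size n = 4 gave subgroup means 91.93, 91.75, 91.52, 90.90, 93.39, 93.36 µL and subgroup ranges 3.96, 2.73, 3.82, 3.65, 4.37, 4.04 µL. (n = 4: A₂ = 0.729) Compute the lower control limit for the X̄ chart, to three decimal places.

89.399

X̄̄ = (91.93 + 91.75 + 91.52 + 90.90 + 93.39 + 93.36) / 6 = 552.8500 / 6 = 92.1417
R̄ = (3.96 + 2.73 + 3.82 + 3.65 + 4.37 + 4.04) / 6 = 22.5700 / 6 = 3.7617
LCL = X̄̄ − A₂·R̄ = 92.1417 − 0.729 × 3.7617 = 89.3994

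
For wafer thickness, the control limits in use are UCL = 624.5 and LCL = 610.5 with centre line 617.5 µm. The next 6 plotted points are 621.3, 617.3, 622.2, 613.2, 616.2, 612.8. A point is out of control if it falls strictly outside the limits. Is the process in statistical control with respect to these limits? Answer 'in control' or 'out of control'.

in control

All 6 points lie within [610.5, 624.5].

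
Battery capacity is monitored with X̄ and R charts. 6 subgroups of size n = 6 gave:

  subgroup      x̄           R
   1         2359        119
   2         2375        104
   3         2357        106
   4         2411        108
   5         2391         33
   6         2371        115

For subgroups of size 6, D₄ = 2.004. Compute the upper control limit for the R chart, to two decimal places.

195.39

R̄ = (119 + 104 + 106 + 108 + 33 + 115) / 6 = 585.0000 / 6 = 97.5000
UCL_R = D₄·R̄ = 2.004 × 97.5000 = 195.3900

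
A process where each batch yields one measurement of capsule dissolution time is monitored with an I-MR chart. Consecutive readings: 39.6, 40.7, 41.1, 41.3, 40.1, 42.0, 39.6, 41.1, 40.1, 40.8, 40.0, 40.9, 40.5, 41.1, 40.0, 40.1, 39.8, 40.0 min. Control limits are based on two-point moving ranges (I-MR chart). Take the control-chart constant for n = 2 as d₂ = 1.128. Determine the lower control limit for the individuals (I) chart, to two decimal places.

X̄ = (39.6 + 40.7 + 41.1 + 41.3 + 40.1 + 42.0 + 39.6 + 41.1 + 40.1 + 40.8 + 40.0 + 40.9 + 40.5 + 41.1 + 40.0 + 40.1 + 39.8 + 40.0) / 18 = 40.4889
Moving ranges: 1.1, 0.4, 0.2, 1.2, 1.9, 2.4, 1.5, 1.0, 0.7, 0.8, 0.9, 0.4, 0.6, 1.1, 0.1, 0.3, 0.2; M̄R̄ = 14.8000 / 17 = 0.8706
LCL = X̄ − 3·M̄R̄/d₂ = 40.4889 − 3 × 0.8706 / 1.128 = 38.1735

38.17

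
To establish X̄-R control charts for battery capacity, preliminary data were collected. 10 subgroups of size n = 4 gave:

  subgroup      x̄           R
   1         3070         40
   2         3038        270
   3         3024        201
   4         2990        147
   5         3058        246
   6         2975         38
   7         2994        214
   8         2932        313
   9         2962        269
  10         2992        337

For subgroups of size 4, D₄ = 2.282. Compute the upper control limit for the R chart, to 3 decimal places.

R̄ = (40 + 270 + 201 + 147 + 246 + 38 + 214 + 313 + 269 + 337) / 10 = 2075.0000 / 10 = 207.5000
UCL_R = D₄·R̄ = 2.282 × 207.5000 = 473.5150

473.515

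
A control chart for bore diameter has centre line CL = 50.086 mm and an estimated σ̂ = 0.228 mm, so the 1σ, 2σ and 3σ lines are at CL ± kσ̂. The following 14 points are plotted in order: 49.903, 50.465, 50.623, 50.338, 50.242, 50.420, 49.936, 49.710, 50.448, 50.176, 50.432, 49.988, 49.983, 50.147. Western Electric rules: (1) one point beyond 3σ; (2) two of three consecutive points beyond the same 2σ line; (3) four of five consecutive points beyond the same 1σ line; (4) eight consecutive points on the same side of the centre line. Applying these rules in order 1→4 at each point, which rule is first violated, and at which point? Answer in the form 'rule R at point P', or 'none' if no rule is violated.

Zone of each point (C = within 1σ̂, B = 1σ̂–2σ̂, A = 2σ̂–3σ̂, * = beyond 3σ̂; sign = side of CL): 1:-C, 2:+B, 3:+A, 4:+B, 5:+C, 6:+B, 7:-C, 8:-B, 9:+B, 10:+C, 11:+B, 12:-C, 13:-C, 14:+C
Rule 3 (four of five consecutive points beyond the same 1σ limit) is satisfied at point 6.

rule 3 at point 6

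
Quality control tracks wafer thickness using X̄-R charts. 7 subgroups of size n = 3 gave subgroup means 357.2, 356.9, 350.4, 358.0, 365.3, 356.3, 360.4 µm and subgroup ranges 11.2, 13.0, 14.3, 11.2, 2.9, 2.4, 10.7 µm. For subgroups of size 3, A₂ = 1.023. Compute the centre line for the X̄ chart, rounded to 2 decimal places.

X̄̄ = (357.2 + 356.9 + 350.4 + 358.0 + 365.3 + 356.3 + 360.4) / 7 = 2504.5000 / 7 = 357.7857
CL = X̄̄ = 357.7857

357.79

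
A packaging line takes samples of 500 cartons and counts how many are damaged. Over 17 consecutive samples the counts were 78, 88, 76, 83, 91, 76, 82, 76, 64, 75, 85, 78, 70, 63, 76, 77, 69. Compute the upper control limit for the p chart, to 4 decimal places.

0.2022

p̄ = Σdᵢ / (k·n) = 1307 / (17 × 500) = 0.15376
UCL = p̄ + 3·√(p̄(1−p̄)/n) = 0.15376 + 3 × √(0.15376×0.84624/500) = 0.15376 + 3 × 0.01613 = 0.20216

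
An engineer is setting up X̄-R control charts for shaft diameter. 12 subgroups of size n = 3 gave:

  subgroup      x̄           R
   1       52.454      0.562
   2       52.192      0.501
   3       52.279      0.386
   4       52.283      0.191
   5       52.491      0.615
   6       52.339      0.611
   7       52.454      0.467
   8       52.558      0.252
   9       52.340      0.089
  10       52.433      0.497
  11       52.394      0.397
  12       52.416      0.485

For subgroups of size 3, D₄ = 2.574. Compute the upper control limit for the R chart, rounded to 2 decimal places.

R̄ = (0.562 + 0.501 + 0.386 + 0.191 + 0.615 + 0.611 + 0.467 + 0.252 + 0.089 + 0.497 + 0.397 + 0.485) / 12 = 5.0530 / 12 = 0.4211
UCL_R = D₄·R̄ = 2.574 × 0.4211 = 1.0839

1.08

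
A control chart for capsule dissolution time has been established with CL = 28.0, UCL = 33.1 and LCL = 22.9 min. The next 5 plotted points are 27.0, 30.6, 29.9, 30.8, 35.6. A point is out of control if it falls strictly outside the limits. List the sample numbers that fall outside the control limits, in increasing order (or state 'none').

5

Compare each point to [22.9, 33.1]: sample 5 = 35.6 > UCL.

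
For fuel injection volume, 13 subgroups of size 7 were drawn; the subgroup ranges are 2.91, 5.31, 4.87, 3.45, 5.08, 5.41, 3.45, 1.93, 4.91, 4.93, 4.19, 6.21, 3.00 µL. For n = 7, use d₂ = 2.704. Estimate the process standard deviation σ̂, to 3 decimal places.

1.583

R̄ = (2.91 + 5.31 + 4.87 + 3.45 + 5.08 + 5.41 + 3.45 + 1.93 + 4.91 + 4.93 + 4.19 + 6.21 + 3.00) / 13 = 4.2808
σ̂ = R̄ / d₂ = 4.2808 / 2.704 = 1.5831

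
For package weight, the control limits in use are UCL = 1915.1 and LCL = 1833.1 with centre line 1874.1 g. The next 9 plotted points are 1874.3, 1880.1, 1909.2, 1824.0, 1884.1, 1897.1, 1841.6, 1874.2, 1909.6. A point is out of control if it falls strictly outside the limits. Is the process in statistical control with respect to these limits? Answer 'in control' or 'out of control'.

out of control

Compare each point to [1833.1, 1915.1]: sample 4 = 1824.0 < LCL.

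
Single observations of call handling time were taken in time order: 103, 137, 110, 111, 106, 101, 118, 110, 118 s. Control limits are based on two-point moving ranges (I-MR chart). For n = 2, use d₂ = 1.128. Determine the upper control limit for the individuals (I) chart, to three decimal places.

X̄ = (103 + 137 + 110 + 111 + 106 + 101 + 118 + 110 + 118) / 9 = 112.6667
Moving ranges: 34, 27, 1, 5, 5, 17, 8, 8; M̄R̄ = 105.0000 / 8 = 13.1250
UCL = X̄ + 3·M̄R̄/d₂ = 112.6667 + 3 × 13.1250 / 1.128 = 147.5736

147.574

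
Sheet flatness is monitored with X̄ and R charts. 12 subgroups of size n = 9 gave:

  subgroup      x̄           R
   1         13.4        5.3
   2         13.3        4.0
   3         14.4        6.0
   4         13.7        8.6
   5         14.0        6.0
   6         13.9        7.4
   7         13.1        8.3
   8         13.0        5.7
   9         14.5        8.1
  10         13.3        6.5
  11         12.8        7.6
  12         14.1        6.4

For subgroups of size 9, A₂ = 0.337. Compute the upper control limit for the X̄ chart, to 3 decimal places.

15.869

X̄̄ = (13.4 + 13.3 + 14.4 + 13.7 + 14.0 + 13.9 + 13.1 + 13.0 + 14.5 + 13.3 + 12.8 + 14.1) / 12 = 163.5000 / 12 = 13.6250
R̄ = (5.3 + 4.0 + 6.0 + 8.6 + 6.0 + 7.4 + 8.3 + 5.7 + 8.1 + 6.5 + 7.6 + 6.4) / 12 = 79.9000 / 12 = 6.6583
UCL = X̄̄ + A₂·R̄ = 13.6250 + 0.337 × 6.6583 = 15.8689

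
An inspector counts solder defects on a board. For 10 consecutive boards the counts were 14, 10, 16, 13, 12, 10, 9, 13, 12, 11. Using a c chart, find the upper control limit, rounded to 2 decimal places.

c̄ = (14 + 10 + 16 + 13 + 12 + 10 + 9 + 13 + 12 + 11) / 10 = 120 / 10 = 12.0000
UCL = c̄ + 3√c̄ = 12.0000 + 3 × √12.0000 = 12.0000 + 3 × 3.4641 = 22.3923

22.39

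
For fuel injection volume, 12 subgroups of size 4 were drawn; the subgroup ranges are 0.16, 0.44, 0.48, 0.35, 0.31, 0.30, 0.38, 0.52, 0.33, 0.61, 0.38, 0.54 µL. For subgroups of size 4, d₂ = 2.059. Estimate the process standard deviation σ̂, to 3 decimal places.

R̄ = (0.16 + 0.44 + 0.48 + 0.35 + 0.31 + 0.30 + 0.38 + 0.52 + 0.33 + 0.61 + 0.38 + 0.54) / 12 = 0.4000
σ̂ = R̄ / d₂ = 0.4000 / 2.059 = 0.1943

0.194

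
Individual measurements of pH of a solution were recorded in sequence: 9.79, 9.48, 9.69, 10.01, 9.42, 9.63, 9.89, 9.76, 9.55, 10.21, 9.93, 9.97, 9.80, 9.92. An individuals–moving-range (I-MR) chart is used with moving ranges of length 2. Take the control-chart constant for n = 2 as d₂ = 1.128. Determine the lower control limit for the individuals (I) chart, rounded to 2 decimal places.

X̄ = (9.79 + 9.48 + 9.69 + 10.01 + 9.42 + 9.63 + 9.89 + 9.76 + 9.55 + 10.21 + 9.93 + 9.97 + 9.80 + 9.92) / 14 = 9.7893
Moving ranges: 0.31, 0.21, 0.32, 0.59, 0.21, 0.26, 0.13, 0.21, 0.66, 0.28, 0.04, 0.17, 0.12; M̄R̄ = 3.5100 / 13 = 0.2700
LCL = X̄ − 3·M̄R̄/d₂ = 9.7893 − 3 × 0.2700 / 1.128 = 9.0712

9.07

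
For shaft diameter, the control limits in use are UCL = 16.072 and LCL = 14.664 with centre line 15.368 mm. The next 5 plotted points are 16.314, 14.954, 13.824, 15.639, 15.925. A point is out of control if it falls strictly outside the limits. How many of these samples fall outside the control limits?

Compare each point to [14.664, 16.072]: sample 1 = 16.314 > UCL; sample 3 = 13.824 < LCL.

2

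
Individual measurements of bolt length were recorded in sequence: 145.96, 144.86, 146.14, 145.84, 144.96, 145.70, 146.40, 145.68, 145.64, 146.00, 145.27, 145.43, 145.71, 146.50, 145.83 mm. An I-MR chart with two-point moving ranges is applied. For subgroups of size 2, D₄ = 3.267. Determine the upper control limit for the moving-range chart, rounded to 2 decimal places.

2.04

Moving ranges: 1.10, 1.28, 0.30, 0.88, 0.74, 0.70, 0.72, 0.04, 0.36, 0.73, 0.16, 0.28, 0.79, 0.67; M̄R̄ = 8.7500 / 14 = 0.6250
UCL_MR = D₄·M̄R̄ = 3.267 × 0.6250 = 2.0419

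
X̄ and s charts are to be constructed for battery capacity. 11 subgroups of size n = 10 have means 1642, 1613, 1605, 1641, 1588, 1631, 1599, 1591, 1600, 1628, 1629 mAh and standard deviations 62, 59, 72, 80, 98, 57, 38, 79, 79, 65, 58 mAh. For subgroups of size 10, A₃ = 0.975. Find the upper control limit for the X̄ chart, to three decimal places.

X̄̄ = (1642 + 1613 + 1605 + 1641 + 1588 + 1631 + 1599 + 1591 + 1600 + 1628 + 1629) / 11 = 1615.1818
s̄ = (62 + 59 + 72 + 80 + 98 + 57 + 38 + 79 + 79 + 65 + 58) / 11 = 67.9091
UCL = X̄̄ + A₃·s̄ = 1615.1818 + 0.975 × 67.9091 = 1681.3932

1681.393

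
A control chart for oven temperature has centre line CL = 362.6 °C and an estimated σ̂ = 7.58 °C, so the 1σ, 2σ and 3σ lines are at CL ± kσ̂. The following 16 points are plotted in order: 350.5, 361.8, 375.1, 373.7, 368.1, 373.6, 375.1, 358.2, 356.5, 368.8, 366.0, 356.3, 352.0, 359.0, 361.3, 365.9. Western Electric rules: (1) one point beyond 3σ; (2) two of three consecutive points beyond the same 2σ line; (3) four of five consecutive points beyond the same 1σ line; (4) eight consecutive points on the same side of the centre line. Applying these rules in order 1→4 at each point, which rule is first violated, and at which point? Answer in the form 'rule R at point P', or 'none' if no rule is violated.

Zone of each point (C = within 1σ̂, B = 1σ̂–2σ̂, A = 2σ̂–3σ̂, * = beyond 3σ̂; sign = side of CL): 1:-B, 2:-C, 3:+B, 4:+B, 5:+C, 6:+B, 7:+B, 8:-C, 9:-C, 10:+C, 11:+C, 12:-C, 13:-B, 14:-C, 15:-C, 16:+C
Rule 3 (four of five consecutive points beyond the same 1σ limit) is satisfied at point 7.

rule 3 at point 7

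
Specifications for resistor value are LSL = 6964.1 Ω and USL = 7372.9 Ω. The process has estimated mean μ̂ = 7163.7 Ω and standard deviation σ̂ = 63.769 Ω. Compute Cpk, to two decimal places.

Cpu = (USL − μ̂) / (3σ̂) = (7372.9 − 7163.7) / (3 × 63.769) = 1.0935; Cpl = (μ̂ − LSL) / (3σ̂) = (7163.7 − 6964.1) / (3 × 63.769) = 1.0433; Cpk = min(Cpu, Cpl) = 1.0433

1.04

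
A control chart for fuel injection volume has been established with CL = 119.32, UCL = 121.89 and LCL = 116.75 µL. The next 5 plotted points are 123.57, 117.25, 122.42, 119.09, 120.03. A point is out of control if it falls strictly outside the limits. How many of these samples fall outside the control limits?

Compare each point to [116.75, 121.89]: sample 1 = 123.57 > UCL; sample 3 = 122.42 > UCL.

2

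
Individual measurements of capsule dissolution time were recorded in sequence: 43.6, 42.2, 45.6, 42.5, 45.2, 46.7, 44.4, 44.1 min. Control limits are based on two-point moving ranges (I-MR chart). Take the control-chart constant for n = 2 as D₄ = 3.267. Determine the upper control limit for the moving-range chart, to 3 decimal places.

Moving ranges: 1.4, 3.4, 3.1, 2.7, 1.5, 2.3, 0.3; M̄R̄ = 14.7000 / 7 = 2.1000
UCL_MR = D₄·M̄R̄ = 3.267 × 2.1000 = 6.8607

6.861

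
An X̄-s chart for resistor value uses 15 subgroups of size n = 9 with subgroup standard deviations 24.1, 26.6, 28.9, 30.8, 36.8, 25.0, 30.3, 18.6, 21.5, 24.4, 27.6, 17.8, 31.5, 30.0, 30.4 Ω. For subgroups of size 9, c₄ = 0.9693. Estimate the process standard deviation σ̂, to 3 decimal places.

s̄ = (24.1 + 26.6 + 28.9 + 30.8 + 36.8 + 25.0 + 30.3 + 18.6 + 21.5 + 24.4 + 27.6 + 17.8 + 31.5 + 30.0 + 30.4) / 15 = 26.9533
σ̂ = s̄ / c₄ = 26.9533 / 0.9693 = 27.8070

27.807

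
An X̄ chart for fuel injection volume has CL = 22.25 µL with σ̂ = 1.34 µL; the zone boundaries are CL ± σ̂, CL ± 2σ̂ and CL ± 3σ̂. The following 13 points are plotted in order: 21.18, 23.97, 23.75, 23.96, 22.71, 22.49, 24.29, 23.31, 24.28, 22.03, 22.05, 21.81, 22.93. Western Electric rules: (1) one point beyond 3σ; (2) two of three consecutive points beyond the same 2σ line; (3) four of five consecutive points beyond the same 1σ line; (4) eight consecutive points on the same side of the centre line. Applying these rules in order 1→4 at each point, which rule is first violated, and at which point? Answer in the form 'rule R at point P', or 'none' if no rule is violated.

rule 4 at point 9

Zone of each point (C = within 1σ̂, B = 1σ̂–2σ̂, A = 2σ̂–3σ̂, * = beyond 3σ̂; sign = side of CL): 1:-C, 2:+B, 3:+B, 4:+B, 5:+C, 6:+C, 7:+B, 8:+C, 9:+B, 10:-C, 11:-C, 12:-C, 13:+C
Rule 4 (eight consecutive points on the same side of the centre line) is satisfied at point 9.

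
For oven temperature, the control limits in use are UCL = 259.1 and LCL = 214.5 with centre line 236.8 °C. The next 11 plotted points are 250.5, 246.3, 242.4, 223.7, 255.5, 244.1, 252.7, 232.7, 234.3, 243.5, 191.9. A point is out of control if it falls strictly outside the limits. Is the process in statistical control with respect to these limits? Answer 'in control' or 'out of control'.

out of control

Compare each point to [214.5, 259.1]: sample 11 = 191.9 < LCL.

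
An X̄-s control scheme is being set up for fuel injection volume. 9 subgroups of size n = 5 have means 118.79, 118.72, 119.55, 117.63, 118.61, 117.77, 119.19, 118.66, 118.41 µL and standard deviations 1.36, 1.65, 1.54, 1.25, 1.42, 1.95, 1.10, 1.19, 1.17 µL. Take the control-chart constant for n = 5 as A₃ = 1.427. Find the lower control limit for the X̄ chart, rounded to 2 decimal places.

X̄̄ = (118.79 + 118.72 + 119.55 + 117.63 + 118.61 + 117.77 + 119.19 + 118.66 + 118.41) / 9 = 118.5922
s̄ = (1.36 + 1.65 + 1.54 + 1.25 + 1.42 + 1.95 + 1.10 + 1.19 + 1.17) / 9 = 1.4033
LCL = X̄̄ − A₃·s̄ = 118.5922 − 1.427 × 1.4033 = 116.5897

116.59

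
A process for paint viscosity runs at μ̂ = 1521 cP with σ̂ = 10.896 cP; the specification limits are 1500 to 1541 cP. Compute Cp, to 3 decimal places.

0.627

Cp = (USL − LSL) / (6σ̂) = (1541 − 1500) / (6 × 10.896) = 41.0000 / 65.3760 = 0.6271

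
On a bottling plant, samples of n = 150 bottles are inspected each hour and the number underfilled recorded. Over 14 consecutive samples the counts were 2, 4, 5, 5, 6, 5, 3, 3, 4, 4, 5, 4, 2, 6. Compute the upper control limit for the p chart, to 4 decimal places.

p̄ = Σdᵢ / (k·n) = 58 / (14 × 150) = 0.02762
UCL = p̄ + 3·√(p̄(1−p̄)/n) = 0.02762 + 3 × √(0.02762×0.97238/150) = 0.02762 + 3 × 0.01338 = 0.06776

0.0678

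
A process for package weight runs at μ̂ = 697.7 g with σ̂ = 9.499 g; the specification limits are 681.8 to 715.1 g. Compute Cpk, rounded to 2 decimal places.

0.56

Cpu = (USL − μ̂) / (3σ̂) = (715.1 − 697.7) / (3 × 9.499) = 0.6106; Cpl = (μ̂ − LSL) / (3σ̂) = (697.7 − 681.8) / (3 × 9.499) = 0.5580; Cpk = min(Cpu, Cpl) = 0.5580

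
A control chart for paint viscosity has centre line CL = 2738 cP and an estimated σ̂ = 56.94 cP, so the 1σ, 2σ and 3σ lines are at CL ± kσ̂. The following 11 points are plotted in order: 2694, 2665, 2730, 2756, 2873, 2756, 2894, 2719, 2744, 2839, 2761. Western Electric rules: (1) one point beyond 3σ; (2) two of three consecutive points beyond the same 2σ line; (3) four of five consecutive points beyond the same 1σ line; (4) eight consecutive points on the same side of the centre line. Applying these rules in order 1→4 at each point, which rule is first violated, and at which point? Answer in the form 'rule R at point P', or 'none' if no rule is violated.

rule 2 at point 7

Zone of each point (C = within 1σ̂, B = 1σ̂–2σ̂, A = 2σ̂–3σ̂, * = beyond 3σ̂; sign = side of CL): 1:-C, 2:-B, 3:-C, 4:+C, 5:+A, 6:+C, 7:+A, 8:-C, 9:+C, 10:+B, 11:+C
Rule 2 (two of three consecutive points beyond the same 2σ limit) is satisfied at point 7.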